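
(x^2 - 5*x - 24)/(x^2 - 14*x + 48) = (x + 3)/(x - 6)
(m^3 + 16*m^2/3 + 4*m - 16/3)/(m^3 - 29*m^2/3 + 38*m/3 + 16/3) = (3*m^3 + 16*m^2 + 12*m - 16)/(3*m^3 - 29*m^2 + 38*m + 16)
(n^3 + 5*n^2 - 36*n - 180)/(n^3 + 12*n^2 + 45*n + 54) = (n^2 - n - 30)/(n^2 + 6*n + 9)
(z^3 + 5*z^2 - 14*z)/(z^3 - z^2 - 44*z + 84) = z/(z - 6)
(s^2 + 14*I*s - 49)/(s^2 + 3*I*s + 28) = (s + 7*I)/(s - 4*I)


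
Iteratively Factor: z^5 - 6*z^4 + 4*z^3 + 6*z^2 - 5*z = (z - 5)*(z^4 - z^3 - z^2 + z) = (z - 5)*(z - 1)*(z^3 - z) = (z - 5)*(z - 1)*(z + 1)*(z^2 - z) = z*(z - 5)*(z - 1)*(z + 1)*(z - 1)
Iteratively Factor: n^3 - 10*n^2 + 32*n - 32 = (n - 4)*(n^2 - 6*n + 8) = (n - 4)*(n - 2)*(n - 4)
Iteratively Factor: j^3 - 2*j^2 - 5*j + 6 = (j - 1)*(j^2 - j - 6) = (j - 1)*(j + 2)*(j - 3)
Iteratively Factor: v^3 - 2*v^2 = (v)*(v^2 - 2*v) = v^2*(v - 2)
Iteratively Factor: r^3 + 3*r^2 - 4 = (r + 2)*(r^2 + r - 2) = (r + 2)^2*(r - 1)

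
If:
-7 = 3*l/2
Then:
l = -14/3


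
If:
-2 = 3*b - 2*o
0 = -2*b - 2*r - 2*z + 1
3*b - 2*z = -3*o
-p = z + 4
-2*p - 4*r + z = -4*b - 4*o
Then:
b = -82/161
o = 38/161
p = -578/161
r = 457/322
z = -66/161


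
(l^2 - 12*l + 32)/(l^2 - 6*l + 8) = (l - 8)/(l - 2)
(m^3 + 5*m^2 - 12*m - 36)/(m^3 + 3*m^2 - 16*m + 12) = (m^2 - m - 6)/(m^2 - 3*m + 2)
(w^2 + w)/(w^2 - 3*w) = (w + 1)/(w - 3)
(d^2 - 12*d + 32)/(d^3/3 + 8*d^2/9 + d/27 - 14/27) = 27*(d^2 - 12*d + 32)/(9*d^3 + 24*d^2 + d - 14)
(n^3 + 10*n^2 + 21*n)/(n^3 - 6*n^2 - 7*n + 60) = n*(n + 7)/(n^2 - 9*n + 20)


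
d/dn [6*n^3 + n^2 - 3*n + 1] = 18*n^2 + 2*n - 3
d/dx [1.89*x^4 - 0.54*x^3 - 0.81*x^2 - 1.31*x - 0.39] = 7.56*x^3 - 1.62*x^2 - 1.62*x - 1.31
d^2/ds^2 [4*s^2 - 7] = 8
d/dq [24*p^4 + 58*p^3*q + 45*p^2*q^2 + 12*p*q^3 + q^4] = 58*p^3 + 90*p^2*q + 36*p*q^2 + 4*q^3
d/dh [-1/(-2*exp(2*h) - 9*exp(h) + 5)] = (-4*exp(h) - 9)*exp(h)/(2*exp(2*h) + 9*exp(h) - 5)^2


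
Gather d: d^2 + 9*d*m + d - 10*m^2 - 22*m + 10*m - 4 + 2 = d^2 + d*(9*m + 1) - 10*m^2 - 12*m - 2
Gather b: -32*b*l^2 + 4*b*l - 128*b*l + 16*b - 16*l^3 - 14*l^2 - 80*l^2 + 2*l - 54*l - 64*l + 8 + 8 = b*(-32*l^2 - 124*l + 16) - 16*l^3 - 94*l^2 - 116*l + 16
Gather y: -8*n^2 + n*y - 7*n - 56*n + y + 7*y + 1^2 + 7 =-8*n^2 - 63*n + y*(n + 8) + 8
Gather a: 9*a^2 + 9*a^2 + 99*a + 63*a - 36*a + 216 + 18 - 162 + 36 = 18*a^2 + 126*a + 108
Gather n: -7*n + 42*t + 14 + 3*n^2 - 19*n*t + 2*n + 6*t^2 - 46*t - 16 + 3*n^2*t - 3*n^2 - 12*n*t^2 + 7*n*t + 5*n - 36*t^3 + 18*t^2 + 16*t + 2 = 3*n^2*t + n*(-12*t^2 - 12*t) - 36*t^3 + 24*t^2 + 12*t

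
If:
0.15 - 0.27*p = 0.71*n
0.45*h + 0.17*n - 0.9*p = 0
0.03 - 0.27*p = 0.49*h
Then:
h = 0.03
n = 0.19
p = 0.05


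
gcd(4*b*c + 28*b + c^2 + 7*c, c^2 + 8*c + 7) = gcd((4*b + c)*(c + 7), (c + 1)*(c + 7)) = c + 7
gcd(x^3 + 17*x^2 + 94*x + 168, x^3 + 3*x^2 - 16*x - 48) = x + 4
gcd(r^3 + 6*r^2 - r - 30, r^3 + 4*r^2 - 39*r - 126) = r + 3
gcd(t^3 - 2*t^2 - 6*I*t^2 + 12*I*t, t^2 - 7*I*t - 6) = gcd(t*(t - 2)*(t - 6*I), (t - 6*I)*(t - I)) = t - 6*I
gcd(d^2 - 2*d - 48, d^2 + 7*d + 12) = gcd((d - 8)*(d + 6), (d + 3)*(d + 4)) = 1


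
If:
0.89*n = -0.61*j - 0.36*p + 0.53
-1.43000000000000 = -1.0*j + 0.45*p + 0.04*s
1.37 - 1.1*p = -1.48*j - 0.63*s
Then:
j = 0.754608294930876*s + 5.04493087557604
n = -1.15954797286802*s - 6.11163206130586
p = 1.58801843317972*s + 8.0331797235023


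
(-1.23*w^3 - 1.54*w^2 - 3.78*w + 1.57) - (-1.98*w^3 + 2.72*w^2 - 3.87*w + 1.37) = 0.75*w^3 - 4.26*w^2 + 0.0900000000000003*w + 0.2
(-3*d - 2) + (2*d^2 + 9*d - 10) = 2*d^2 + 6*d - 12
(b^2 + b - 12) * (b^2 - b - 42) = b^4 - 55*b^2 - 30*b + 504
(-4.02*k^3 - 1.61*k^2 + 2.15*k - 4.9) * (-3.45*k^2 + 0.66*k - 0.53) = 13.869*k^5 + 2.9013*k^4 - 6.3495*k^3 + 19.1773*k^2 - 4.3735*k + 2.597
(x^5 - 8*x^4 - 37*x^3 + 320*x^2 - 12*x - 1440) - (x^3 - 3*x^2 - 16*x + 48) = x^5 - 8*x^4 - 38*x^3 + 323*x^2 + 4*x - 1488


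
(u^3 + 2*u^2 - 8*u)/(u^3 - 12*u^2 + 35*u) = (u^2 + 2*u - 8)/(u^2 - 12*u + 35)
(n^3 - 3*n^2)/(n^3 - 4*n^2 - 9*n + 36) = n^2/(n^2 - n - 12)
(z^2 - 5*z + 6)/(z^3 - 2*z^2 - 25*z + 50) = (z - 3)/(z^2 - 25)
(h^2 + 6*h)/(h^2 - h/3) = 3*(h + 6)/(3*h - 1)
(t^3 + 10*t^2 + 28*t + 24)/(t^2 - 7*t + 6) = (t^3 + 10*t^2 + 28*t + 24)/(t^2 - 7*t + 6)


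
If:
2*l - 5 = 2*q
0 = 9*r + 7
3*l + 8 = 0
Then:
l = -8/3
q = -31/6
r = -7/9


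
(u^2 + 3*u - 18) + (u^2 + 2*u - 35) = 2*u^2 + 5*u - 53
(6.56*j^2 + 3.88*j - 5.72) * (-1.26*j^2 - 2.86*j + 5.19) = -8.2656*j^4 - 23.6504*j^3 + 30.1568*j^2 + 36.4964*j - 29.6868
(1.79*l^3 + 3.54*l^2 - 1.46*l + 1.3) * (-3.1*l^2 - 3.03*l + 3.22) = -5.549*l^5 - 16.3977*l^4 - 0.436399999999998*l^3 + 11.7926*l^2 - 8.6402*l + 4.186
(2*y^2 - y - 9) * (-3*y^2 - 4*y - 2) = -6*y^4 - 5*y^3 + 27*y^2 + 38*y + 18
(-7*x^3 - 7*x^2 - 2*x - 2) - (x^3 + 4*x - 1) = -8*x^3 - 7*x^2 - 6*x - 1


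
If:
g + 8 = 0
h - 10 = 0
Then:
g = -8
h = 10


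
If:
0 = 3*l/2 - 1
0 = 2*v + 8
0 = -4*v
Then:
No Solution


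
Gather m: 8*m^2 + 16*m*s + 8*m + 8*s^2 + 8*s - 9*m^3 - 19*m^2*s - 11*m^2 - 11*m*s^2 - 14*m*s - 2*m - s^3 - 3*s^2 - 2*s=-9*m^3 + m^2*(-19*s - 3) + m*(-11*s^2 + 2*s + 6) - s^3 + 5*s^2 + 6*s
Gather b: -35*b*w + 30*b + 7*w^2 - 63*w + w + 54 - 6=b*(30 - 35*w) + 7*w^2 - 62*w + 48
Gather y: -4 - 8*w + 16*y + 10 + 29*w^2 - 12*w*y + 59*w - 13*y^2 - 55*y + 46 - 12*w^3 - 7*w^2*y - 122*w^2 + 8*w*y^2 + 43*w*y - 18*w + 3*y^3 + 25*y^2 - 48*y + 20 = -12*w^3 - 93*w^2 + 33*w + 3*y^3 + y^2*(8*w + 12) + y*(-7*w^2 + 31*w - 87) + 72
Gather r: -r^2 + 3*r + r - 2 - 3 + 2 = -r^2 + 4*r - 3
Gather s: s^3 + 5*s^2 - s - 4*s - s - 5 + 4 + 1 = s^3 + 5*s^2 - 6*s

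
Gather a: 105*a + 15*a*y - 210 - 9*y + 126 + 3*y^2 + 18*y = a*(15*y + 105) + 3*y^2 + 9*y - 84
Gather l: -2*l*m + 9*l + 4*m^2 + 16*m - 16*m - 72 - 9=l*(9 - 2*m) + 4*m^2 - 81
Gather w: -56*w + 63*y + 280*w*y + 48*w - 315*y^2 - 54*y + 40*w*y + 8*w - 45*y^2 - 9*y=320*w*y - 360*y^2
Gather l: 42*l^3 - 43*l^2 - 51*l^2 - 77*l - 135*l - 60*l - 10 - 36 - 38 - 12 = 42*l^3 - 94*l^2 - 272*l - 96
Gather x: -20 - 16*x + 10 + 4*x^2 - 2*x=4*x^2 - 18*x - 10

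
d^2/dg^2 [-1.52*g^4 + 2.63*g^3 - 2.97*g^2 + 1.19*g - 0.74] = -18.24*g^2 + 15.78*g - 5.94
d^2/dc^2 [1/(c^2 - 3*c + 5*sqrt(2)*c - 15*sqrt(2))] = 2*(-c^2 - 5*sqrt(2)*c + 3*c + (2*c - 3 + 5*sqrt(2))^2 + 15*sqrt(2))/(c^2 - 3*c + 5*sqrt(2)*c - 15*sqrt(2))^3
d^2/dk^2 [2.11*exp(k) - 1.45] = 2.11*exp(k)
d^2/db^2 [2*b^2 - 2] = 4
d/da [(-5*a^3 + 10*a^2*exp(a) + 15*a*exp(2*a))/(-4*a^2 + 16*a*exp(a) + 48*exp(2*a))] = 5*(2*a^4*exp(a) + a^4 + 18*a^3*exp(2*a) - 8*a^3*exp(a) - 12*a^2*exp(3*a) - 25*a^2*exp(2*a) + 48*a*exp(3*a) + 36*exp(4*a))/(4*(a^4 - 8*a^3*exp(a) - 8*a^2*exp(2*a) + 96*a*exp(3*a) + 144*exp(4*a)))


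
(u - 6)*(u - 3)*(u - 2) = u^3 - 11*u^2 + 36*u - 36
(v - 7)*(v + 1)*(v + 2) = v^3 - 4*v^2 - 19*v - 14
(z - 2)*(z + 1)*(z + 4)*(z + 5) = z^4 + 8*z^3 + 9*z^2 - 38*z - 40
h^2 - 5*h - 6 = (h - 6)*(h + 1)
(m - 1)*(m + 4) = m^2 + 3*m - 4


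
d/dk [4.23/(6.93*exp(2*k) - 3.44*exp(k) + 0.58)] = (14.5512 - 58.6278*exp(k))*exp(k)/(6.93*exp(2*k) - 3.44*exp(k) + 0.58)^2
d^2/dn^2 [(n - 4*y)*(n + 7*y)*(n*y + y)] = 2*y*(3*n + 3*y + 1)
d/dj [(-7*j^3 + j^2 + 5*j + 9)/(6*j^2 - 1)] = (-42*j^4 - 9*j^2 - 110*j - 5)/(36*j^4 - 12*j^2 + 1)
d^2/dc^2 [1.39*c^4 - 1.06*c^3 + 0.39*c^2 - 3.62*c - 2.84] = 16.68*c^2 - 6.36*c + 0.78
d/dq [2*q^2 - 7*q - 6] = 4*q - 7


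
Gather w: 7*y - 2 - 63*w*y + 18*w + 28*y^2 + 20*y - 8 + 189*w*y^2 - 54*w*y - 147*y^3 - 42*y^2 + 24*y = w*(189*y^2 - 117*y + 18) - 147*y^3 - 14*y^2 + 51*y - 10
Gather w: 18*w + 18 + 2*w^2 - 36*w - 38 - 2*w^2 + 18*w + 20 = 0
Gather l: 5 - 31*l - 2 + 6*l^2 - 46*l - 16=6*l^2 - 77*l - 13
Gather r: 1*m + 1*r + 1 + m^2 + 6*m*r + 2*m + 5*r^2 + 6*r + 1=m^2 + 3*m + 5*r^2 + r*(6*m + 7) + 2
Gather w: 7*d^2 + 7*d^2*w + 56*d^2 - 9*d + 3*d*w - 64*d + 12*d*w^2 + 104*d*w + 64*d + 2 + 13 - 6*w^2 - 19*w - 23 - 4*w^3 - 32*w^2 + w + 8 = 63*d^2 - 9*d - 4*w^3 + w^2*(12*d - 38) + w*(7*d^2 + 107*d - 18)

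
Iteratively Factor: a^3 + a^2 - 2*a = (a)*(a^2 + a - 2) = a*(a - 1)*(a + 2)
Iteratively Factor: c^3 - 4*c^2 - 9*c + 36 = (c + 3)*(c^2 - 7*c + 12) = (c - 3)*(c + 3)*(c - 4)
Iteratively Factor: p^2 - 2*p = (p)*(p - 2)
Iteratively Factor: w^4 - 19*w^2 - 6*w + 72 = (w + 3)*(w^3 - 3*w^2 - 10*w + 24) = (w - 4)*(w + 3)*(w^2 + w - 6) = (w - 4)*(w - 2)*(w + 3)*(w + 3)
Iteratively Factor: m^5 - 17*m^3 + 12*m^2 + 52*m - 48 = (m - 1)*(m^4 + m^3 - 16*m^2 - 4*m + 48) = (m - 1)*(m + 2)*(m^3 - m^2 - 14*m + 24) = (m - 2)*(m - 1)*(m + 2)*(m^2 + m - 12) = (m - 3)*(m - 2)*(m - 1)*(m + 2)*(m + 4)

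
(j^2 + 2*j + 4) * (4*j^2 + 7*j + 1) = 4*j^4 + 15*j^3 + 31*j^2 + 30*j + 4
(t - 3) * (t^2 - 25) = t^3 - 3*t^2 - 25*t + 75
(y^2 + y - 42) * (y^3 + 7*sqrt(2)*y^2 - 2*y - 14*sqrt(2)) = y^5 + y^4 + 7*sqrt(2)*y^4 - 44*y^3 + 7*sqrt(2)*y^3 - 308*sqrt(2)*y^2 - 2*y^2 - 14*sqrt(2)*y + 84*y + 588*sqrt(2)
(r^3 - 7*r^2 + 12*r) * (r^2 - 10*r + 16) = r^5 - 17*r^4 + 98*r^3 - 232*r^2 + 192*r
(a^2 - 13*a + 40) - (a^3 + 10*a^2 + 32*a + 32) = -a^3 - 9*a^2 - 45*a + 8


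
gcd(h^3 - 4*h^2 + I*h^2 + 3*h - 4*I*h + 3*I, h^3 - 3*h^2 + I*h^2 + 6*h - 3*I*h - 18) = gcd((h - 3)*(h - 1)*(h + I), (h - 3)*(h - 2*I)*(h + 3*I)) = h - 3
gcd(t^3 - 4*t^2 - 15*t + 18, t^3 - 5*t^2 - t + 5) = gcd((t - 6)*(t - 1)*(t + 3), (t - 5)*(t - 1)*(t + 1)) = t - 1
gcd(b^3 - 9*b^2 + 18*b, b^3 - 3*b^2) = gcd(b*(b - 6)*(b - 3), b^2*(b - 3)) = b^2 - 3*b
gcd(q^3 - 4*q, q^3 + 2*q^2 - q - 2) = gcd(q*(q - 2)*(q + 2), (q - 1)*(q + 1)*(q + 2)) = q + 2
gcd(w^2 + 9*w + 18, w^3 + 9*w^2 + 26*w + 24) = w + 3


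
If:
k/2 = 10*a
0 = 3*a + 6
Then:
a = -2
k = -40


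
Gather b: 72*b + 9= 72*b + 9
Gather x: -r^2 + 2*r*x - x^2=-r^2 + 2*r*x - x^2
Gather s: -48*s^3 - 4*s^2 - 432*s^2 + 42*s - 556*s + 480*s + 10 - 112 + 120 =-48*s^3 - 436*s^2 - 34*s + 18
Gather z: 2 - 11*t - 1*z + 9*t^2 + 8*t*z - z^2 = 9*t^2 - 11*t - z^2 + z*(8*t - 1) + 2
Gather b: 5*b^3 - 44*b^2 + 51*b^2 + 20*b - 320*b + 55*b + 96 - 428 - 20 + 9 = 5*b^3 + 7*b^2 - 245*b - 343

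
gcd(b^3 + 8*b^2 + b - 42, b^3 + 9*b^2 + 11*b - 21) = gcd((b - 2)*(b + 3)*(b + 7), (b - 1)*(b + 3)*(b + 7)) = b^2 + 10*b + 21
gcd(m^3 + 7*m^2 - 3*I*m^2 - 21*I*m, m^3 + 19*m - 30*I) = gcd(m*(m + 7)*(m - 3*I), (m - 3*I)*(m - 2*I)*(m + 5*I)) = m - 3*I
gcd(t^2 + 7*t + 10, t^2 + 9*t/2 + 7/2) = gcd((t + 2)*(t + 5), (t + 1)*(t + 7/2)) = 1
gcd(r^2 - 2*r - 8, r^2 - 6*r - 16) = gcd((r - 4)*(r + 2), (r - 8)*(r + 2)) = r + 2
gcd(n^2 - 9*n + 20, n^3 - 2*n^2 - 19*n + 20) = n - 5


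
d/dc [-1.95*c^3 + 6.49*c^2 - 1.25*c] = -5.85*c^2 + 12.98*c - 1.25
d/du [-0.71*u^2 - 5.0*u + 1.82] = -1.42*u - 5.0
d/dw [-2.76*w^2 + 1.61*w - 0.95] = 1.61 - 5.52*w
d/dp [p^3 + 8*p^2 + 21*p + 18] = 3*p^2 + 16*p + 21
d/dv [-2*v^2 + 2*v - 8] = 2 - 4*v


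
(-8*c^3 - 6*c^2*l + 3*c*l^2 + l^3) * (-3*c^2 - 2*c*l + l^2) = 24*c^5 + 34*c^4*l - 5*c^3*l^2 - 15*c^2*l^3 + c*l^4 + l^5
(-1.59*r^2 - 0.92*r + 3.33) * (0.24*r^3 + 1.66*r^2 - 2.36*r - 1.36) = -0.3816*r^5 - 2.8602*r^4 + 3.0244*r^3 + 9.8614*r^2 - 6.6076*r - 4.5288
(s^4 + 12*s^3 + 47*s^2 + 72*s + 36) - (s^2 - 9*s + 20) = s^4 + 12*s^3 + 46*s^2 + 81*s + 16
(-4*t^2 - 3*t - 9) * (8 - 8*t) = 32*t^3 - 8*t^2 + 48*t - 72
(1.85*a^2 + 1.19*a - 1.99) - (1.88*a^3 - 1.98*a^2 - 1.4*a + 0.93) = -1.88*a^3 + 3.83*a^2 + 2.59*a - 2.92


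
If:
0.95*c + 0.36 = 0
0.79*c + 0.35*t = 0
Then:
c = -0.38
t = 0.86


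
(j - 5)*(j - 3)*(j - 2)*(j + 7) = j^4 - 3*j^3 - 39*j^2 + 187*j - 210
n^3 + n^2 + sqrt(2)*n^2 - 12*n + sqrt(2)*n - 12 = (n + 1)*(n - 2*sqrt(2))*(n + 3*sqrt(2))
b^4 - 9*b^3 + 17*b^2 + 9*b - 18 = (b - 6)*(b - 3)*(b - 1)*(b + 1)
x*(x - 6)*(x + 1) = x^3 - 5*x^2 - 6*x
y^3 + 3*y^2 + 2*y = y*(y + 1)*(y + 2)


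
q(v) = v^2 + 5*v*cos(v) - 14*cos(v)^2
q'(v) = -5*v*sin(v) + 2*v + 28*sin(v)*cos(v) + 5*cos(v)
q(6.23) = 55.96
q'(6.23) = 17.62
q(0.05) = -13.71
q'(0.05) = 6.48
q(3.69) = -12.32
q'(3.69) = 25.19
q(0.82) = -3.05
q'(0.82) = 16.02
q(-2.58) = 7.55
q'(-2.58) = -3.64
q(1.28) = 2.32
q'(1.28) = 5.55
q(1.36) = 2.66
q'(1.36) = 2.85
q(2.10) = -4.46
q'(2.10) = -19.59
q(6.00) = 51.90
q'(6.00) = 17.67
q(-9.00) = 110.38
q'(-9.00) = -30.59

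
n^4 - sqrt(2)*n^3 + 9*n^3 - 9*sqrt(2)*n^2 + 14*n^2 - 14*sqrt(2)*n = n*(n + 2)*(n + 7)*(n - sqrt(2))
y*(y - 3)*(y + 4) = y^3 + y^2 - 12*y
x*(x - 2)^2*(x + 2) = x^4 - 2*x^3 - 4*x^2 + 8*x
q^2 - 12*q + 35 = (q - 7)*(q - 5)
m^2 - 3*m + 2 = (m - 2)*(m - 1)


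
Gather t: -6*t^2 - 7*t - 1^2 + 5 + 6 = -6*t^2 - 7*t + 10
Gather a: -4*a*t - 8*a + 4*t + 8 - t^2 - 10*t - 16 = a*(-4*t - 8) - t^2 - 6*t - 8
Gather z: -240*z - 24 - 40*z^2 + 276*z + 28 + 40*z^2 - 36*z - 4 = 0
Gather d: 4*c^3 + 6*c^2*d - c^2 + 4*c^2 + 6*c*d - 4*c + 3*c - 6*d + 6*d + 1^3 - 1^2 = 4*c^3 + 3*c^2 - c + d*(6*c^2 + 6*c)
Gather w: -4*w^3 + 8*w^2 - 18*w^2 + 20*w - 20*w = -4*w^3 - 10*w^2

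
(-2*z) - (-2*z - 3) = 3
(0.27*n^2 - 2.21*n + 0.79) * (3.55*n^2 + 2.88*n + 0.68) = 0.9585*n^4 - 7.0679*n^3 - 3.3767*n^2 + 0.7724*n + 0.5372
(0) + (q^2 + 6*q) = q^2 + 6*q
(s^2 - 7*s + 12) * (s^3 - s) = s^5 - 7*s^4 + 11*s^3 + 7*s^2 - 12*s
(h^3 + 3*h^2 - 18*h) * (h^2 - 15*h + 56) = h^5 - 12*h^4 - 7*h^3 + 438*h^2 - 1008*h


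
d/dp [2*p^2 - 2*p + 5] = 4*p - 2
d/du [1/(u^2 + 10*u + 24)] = 2*(-u - 5)/(u^2 + 10*u + 24)^2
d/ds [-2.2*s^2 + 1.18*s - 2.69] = 1.18 - 4.4*s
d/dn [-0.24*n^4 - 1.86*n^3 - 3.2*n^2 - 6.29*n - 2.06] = -0.96*n^3 - 5.58*n^2 - 6.4*n - 6.29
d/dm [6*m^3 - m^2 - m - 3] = 18*m^2 - 2*m - 1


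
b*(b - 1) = b^2 - b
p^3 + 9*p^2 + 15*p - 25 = (p - 1)*(p + 5)^2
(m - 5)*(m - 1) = m^2 - 6*m + 5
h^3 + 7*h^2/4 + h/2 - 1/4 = (h - 1/4)*(h + 1)^2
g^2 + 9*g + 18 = (g + 3)*(g + 6)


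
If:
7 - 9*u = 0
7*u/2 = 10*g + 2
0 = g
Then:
No Solution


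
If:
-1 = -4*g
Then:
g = 1/4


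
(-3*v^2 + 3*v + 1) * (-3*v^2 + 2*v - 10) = 9*v^4 - 15*v^3 + 33*v^2 - 28*v - 10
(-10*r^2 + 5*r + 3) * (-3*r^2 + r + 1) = 30*r^4 - 25*r^3 - 14*r^2 + 8*r + 3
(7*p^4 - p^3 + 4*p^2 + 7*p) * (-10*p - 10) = -70*p^5 - 60*p^4 - 30*p^3 - 110*p^2 - 70*p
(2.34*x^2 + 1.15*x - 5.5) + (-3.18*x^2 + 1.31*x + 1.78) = -0.84*x^2 + 2.46*x - 3.72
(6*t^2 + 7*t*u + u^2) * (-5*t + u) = -30*t^3 - 29*t^2*u + 2*t*u^2 + u^3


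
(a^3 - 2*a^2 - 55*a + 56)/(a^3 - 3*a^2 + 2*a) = (a^2 - a - 56)/(a*(a - 2))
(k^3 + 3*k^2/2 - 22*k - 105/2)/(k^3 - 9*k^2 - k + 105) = (k + 7/2)/(k - 7)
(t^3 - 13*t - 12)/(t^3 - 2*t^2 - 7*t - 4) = (t + 3)/(t + 1)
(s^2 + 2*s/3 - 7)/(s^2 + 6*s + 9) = (s - 7/3)/(s + 3)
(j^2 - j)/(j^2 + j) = (j - 1)/(j + 1)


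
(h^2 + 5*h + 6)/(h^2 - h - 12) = (h + 2)/(h - 4)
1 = 1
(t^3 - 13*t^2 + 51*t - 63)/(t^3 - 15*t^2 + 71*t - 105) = (t - 3)/(t - 5)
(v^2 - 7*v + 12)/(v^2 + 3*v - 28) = (v - 3)/(v + 7)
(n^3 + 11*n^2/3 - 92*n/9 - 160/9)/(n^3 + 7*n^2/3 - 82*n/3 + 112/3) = (3*n^2 + 19*n + 20)/(3*(n^2 + 5*n - 14))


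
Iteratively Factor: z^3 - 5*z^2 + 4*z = (z - 4)*(z^2 - z) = (z - 4)*(z - 1)*(z)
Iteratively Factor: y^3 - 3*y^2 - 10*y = (y + 2)*(y^2 - 5*y) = (y - 5)*(y + 2)*(y)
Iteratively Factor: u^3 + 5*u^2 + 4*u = (u + 4)*(u^2 + u) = (u + 1)*(u + 4)*(u)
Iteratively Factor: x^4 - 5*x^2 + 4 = (x - 1)*(x^3 + x^2 - 4*x - 4) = (x - 2)*(x - 1)*(x^2 + 3*x + 2) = (x - 2)*(x - 1)*(x + 2)*(x + 1)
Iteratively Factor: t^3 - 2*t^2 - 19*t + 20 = (t + 4)*(t^2 - 6*t + 5) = (t - 1)*(t + 4)*(t - 5)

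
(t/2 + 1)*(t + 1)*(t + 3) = t^3/2 + 3*t^2 + 11*t/2 + 3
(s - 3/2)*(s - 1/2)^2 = s^3 - 5*s^2/2 + 7*s/4 - 3/8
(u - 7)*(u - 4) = u^2 - 11*u + 28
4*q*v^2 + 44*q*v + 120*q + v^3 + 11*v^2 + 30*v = (4*q + v)*(v + 5)*(v + 6)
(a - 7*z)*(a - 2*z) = a^2 - 9*a*z + 14*z^2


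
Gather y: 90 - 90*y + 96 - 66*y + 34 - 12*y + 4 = 224 - 168*y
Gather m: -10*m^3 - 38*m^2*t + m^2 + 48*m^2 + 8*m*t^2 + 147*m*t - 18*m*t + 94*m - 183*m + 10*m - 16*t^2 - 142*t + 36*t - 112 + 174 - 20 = -10*m^3 + m^2*(49 - 38*t) + m*(8*t^2 + 129*t - 79) - 16*t^2 - 106*t + 42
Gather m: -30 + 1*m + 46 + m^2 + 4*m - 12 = m^2 + 5*m + 4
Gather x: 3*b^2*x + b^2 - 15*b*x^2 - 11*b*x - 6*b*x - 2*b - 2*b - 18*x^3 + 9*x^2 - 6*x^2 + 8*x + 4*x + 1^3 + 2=b^2 - 4*b - 18*x^3 + x^2*(3 - 15*b) + x*(3*b^2 - 17*b + 12) + 3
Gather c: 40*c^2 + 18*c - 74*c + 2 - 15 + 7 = 40*c^2 - 56*c - 6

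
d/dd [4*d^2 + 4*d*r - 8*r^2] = 8*d + 4*r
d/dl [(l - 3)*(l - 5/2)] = 2*l - 11/2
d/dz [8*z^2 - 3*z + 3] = 16*z - 3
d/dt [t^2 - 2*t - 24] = 2*t - 2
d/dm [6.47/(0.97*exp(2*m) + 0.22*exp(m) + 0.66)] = (-12.5518*exp(m) - 1.4234)*exp(m)/(0.97*exp(2*m) + 0.22*exp(m) + 0.66)^2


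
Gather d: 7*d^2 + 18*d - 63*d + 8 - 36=7*d^2 - 45*d - 28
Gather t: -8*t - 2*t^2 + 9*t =-2*t^2 + t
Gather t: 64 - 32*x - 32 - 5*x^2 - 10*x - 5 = -5*x^2 - 42*x + 27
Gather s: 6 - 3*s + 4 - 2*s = 10 - 5*s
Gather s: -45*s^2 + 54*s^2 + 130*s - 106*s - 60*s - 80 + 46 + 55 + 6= 9*s^2 - 36*s + 27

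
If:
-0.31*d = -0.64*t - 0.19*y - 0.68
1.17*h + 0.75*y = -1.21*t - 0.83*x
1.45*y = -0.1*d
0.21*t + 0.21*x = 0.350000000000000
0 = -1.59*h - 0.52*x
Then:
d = 0.19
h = -0.86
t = -0.96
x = 2.63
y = -0.01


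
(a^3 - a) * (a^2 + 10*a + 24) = a^5 + 10*a^4 + 23*a^3 - 10*a^2 - 24*a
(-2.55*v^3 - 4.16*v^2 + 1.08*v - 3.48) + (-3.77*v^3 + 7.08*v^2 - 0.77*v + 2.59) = -6.32*v^3 + 2.92*v^2 + 0.31*v - 0.89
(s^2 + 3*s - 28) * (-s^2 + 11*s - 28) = -s^4 + 8*s^3 + 33*s^2 - 392*s + 784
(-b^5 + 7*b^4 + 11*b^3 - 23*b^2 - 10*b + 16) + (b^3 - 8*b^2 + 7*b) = -b^5 + 7*b^4 + 12*b^3 - 31*b^2 - 3*b + 16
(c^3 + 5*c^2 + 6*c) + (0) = c^3 + 5*c^2 + 6*c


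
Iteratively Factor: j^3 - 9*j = (j)*(j^2 - 9) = j*(j - 3)*(j + 3)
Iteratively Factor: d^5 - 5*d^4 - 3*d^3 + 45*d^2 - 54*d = (d - 2)*(d^4 - 3*d^3 - 9*d^2 + 27*d) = d*(d - 2)*(d^3 - 3*d^2 - 9*d + 27) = d*(d - 3)*(d - 2)*(d^2 - 9) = d*(d - 3)^2*(d - 2)*(d + 3)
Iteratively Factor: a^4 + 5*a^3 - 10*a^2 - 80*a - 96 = (a + 2)*(a^3 + 3*a^2 - 16*a - 48) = (a - 4)*(a + 2)*(a^2 + 7*a + 12) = (a - 4)*(a + 2)*(a + 4)*(a + 3)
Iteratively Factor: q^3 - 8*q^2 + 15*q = (q)*(q^2 - 8*q + 15) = q*(q - 5)*(q - 3)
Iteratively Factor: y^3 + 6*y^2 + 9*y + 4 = (y + 4)*(y^2 + 2*y + 1) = (y + 1)*(y + 4)*(y + 1)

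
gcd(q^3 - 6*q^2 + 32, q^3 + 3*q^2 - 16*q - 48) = q - 4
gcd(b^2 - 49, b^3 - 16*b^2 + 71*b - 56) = b - 7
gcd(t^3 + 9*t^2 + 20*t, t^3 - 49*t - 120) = t + 5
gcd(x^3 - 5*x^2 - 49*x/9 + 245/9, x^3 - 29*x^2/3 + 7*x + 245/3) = x^2 - 8*x/3 - 35/3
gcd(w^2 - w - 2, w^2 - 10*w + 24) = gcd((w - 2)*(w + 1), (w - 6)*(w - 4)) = 1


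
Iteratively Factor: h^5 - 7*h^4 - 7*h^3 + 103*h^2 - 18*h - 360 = (h + 2)*(h^4 - 9*h^3 + 11*h^2 + 81*h - 180) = (h - 3)*(h + 2)*(h^3 - 6*h^2 - 7*h + 60) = (h - 3)*(h + 2)*(h + 3)*(h^2 - 9*h + 20) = (h - 4)*(h - 3)*(h + 2)*(h + 3)*(h - 5)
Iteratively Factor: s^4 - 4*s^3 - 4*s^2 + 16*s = (s + 2)*(s^3 - 6*s^2 + 8*s) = (s - 2)*(s + 2)*(s^2 - 4*s) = s*(s - 2)*(s + 2)*(s - 4)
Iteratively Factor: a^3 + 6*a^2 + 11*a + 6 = (a + 1)*(a^2 + 5*a + 6) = (a + 1)*(a + 2)*(a + 3)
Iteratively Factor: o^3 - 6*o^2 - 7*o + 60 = (o + 3)*(o^2 - 9*o + 20) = (o - 5)*(o + 3)*(o - 4)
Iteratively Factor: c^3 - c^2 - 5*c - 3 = (c + 1)*(c^2 - 2*c - 3) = (c - 3)*(c + 1)*(c + 1)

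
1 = 1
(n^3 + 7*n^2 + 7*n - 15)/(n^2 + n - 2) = (n^2 + 8*n + 15)/(n + 2)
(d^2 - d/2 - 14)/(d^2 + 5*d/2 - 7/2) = (d - 4)/(d - 1)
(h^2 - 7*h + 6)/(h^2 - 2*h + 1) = (h - 6)/(h - 1)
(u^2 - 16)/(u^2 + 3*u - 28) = (u + 4)/(u + 7)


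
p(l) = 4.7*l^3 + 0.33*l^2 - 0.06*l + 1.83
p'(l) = 14.1*l^2 + 0.66*l - 0.06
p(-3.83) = -257.15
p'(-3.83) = 204.24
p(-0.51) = 1.32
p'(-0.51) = 3.27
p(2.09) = 46.05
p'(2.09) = 62.91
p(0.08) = 1.83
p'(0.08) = 0.08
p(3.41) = 191.83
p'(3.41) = 166.15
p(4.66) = 484.33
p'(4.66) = 309.21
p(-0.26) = 1.79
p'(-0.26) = 0.72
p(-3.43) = -183.74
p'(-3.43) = 163.56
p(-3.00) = -121.92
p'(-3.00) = 124.86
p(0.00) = 1.83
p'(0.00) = -0.06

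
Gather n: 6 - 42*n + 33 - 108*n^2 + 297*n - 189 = -108*n^2 + 255*n - 150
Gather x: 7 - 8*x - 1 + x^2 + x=x^2 - 7*x + 6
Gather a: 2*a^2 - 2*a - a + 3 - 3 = 2*a^2 - 3*a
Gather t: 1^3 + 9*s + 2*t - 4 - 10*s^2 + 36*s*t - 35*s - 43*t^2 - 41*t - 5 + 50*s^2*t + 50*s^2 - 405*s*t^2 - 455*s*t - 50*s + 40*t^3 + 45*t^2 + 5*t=40*s^2 - 76*s + 40*t^3 + t^2*(2 - 405*s) + t*(50*s^2 - 419*s - 34) - 8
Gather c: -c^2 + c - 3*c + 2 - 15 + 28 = -c^2 - 2*c + 15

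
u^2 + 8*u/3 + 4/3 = (u + 2/3)*(u + 2)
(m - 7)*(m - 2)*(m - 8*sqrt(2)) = m^3 - 8*sqrt(2)*m^2 - 9*m^2 + 14*m + 72*sqrt(2)*m - 112*sqrt(2)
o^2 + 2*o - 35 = (o - 5)*(o + 7)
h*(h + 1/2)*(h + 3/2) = h^3 + 2*h^2 + 3*h/4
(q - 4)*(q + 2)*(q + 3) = q^3 + q^2 - 14*q - 24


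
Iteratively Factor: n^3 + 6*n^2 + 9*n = (n)*(n^2 + 6*n + 9) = n*(n + 3)*(n + 3)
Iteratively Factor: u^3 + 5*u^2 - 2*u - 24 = (u + 4)*(u^2 + u - 6) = (u + 3)*(u + 4)*(u - 2)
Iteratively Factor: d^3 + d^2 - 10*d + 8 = (d - 1)*(d^2 + 2*d - 8) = (d - 1)*(d + 4)*(d - 2)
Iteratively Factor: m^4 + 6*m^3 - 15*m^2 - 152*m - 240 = (m + 3)*(m^3 + 3*m^2 - 24*m - 80) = (m + 3)*(m + 4)*(m^2 - m - 20) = (m - 5)*(m + 3)*(m + 4)*(m + 4)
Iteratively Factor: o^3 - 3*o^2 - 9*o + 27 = (o + 3)*(o^2 - 6*o + 9) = (o - 3)*(o + 3)*(o - 3)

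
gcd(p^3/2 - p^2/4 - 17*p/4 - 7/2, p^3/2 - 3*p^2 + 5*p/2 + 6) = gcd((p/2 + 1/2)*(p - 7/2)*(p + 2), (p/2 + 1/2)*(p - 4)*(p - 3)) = p + 1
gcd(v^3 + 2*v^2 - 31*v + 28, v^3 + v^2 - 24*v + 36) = 1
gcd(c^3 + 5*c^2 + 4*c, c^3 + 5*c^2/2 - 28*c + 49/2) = 1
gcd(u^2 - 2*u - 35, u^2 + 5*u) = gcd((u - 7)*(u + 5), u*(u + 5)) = u + 5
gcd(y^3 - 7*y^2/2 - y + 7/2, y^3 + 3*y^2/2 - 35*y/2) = y - 7/2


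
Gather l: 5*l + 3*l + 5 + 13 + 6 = 8*l + 24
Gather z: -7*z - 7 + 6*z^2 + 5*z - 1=6*z^2 - 2*z - 8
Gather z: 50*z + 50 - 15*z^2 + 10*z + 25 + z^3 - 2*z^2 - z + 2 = z^3 - 17*z^2 + 59*z + 77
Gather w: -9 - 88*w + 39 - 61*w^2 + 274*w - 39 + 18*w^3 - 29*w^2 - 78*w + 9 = 18*w^3 - 90*w^2 + 108*w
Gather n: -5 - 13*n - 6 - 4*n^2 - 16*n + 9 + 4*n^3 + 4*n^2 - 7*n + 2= 4*n^3 - 36*n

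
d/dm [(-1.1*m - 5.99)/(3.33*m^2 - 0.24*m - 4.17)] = (3.663*m^2 + 39.8934*m + 3.1494)/(11.0889*m^4 - 1.5984*m^3 - 27.7146*m^2 + 2.0016*m + 17.3889)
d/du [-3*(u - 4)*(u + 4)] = -6*u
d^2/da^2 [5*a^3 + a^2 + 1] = 30*a + 2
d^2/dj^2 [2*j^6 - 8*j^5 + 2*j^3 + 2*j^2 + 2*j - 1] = 60*j^4 - 160*j^3 + 12*j + 4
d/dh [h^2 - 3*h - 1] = 2*h - 3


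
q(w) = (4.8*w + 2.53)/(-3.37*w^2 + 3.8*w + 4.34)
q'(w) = (4.8*w + 2.53)*(6.74*w - 3.8)/(-3.37*w^2 + 3.8*w + 4.34)^2 + 4.8/(-3.37*w^2 + 3.8*w + 4.34)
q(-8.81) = 0.14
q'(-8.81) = 0.01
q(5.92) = -0.34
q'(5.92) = 0.08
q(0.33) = 0.79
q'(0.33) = 0.68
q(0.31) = 0.77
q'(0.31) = 0.67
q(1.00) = 1.54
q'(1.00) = 1.95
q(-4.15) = 0.25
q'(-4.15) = 0.05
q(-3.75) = 0.27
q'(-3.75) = 0.05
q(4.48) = -0.52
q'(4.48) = 0.19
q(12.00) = -0.14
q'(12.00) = 0.01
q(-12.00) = 0.10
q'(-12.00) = 0.01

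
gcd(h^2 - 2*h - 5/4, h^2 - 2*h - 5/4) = h^2 - 2*h - 5/4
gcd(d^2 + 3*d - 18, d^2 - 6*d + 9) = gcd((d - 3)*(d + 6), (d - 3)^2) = d - 3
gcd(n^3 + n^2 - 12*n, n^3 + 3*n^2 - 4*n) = n^2 + 4*n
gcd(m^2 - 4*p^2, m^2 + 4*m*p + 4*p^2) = m + 2*p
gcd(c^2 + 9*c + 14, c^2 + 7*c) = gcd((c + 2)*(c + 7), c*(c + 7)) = c + 7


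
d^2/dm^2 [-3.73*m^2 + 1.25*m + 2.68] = -7.46000000000000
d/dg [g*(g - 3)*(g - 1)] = 3*g^2 - 8*g + 3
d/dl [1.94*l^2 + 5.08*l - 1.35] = 3.88*l + 5.08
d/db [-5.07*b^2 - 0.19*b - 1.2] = -10.14*b - 0.19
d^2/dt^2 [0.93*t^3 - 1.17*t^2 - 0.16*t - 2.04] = 5.58*t - 2.34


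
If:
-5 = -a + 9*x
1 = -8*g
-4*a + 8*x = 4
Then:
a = -19/7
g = -1/8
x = -6/7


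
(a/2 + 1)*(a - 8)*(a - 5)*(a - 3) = a^4/2 - 7*a^3 + 47*a^2/2 + 19*a - 120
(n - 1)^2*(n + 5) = n^3 + 3*n^2 - 9*n + 5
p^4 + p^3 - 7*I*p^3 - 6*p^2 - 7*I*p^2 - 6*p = p*(p + 1)*(p - 6*I)*(p - I)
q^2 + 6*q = q*(q + 6)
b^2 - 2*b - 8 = (b - 4)*(b + 2)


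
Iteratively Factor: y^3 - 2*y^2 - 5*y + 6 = (y - 1)*(y^2 - y - 6) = (y - 3)*(y - 1)*(y + 2)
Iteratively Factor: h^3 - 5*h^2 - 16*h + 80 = (h + 4)*(h^2 - 9*h + 20) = (h - 4)*(h + 4)*(h - 5)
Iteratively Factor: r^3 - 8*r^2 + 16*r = (r - 4)*(r^2 - 4*r) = r*(r - 4)*(r - 4)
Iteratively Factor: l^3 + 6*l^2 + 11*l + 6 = (l + 2)*(l^2 + 4*l + 3) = (l + 1)*(l + 2)*(l + 3)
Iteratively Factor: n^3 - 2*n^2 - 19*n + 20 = (n + 4)*(n^2 - 6*n + 5) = (n - 1)*(n + 4)*(n - 5)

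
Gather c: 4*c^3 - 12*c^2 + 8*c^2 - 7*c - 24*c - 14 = 4*c^3 - 4*c^2 - 31*c - 14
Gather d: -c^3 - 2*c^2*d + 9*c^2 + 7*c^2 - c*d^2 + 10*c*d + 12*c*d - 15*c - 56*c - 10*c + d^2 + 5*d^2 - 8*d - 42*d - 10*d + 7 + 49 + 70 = -c^3 + 16*c^2 - 81*c + d^2*(6 - c) + d*(-2*c^2 + 22*c - 60) + 126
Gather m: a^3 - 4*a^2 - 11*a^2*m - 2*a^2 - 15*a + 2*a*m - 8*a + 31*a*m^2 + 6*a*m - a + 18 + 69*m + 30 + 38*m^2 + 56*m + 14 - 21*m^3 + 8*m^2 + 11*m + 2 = a^3 - 6*a^2 - 24*a - 21*m^3 + m^2*(31*a + 46) + m*(-11*a^2 + 8*a + 136) + 64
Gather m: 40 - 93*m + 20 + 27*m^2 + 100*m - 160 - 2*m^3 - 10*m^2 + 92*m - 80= -2*m^3 + 17*m^2 + 99*m - 180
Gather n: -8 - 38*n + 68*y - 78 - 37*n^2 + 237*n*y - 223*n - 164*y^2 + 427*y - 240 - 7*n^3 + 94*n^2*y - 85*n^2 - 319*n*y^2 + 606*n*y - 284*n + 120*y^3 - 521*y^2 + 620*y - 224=-7*n^3 + n^2*(94*y - 122) + n*(-319*y^2 + 843*y - 545) + 120*y^3 - 685*y^2 + 1115*y - 550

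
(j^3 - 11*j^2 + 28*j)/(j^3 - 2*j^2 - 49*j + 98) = j*(j - 4)/(j^2 + 5*j - 14)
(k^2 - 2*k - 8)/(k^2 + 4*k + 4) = (k - 4)/(k + 2)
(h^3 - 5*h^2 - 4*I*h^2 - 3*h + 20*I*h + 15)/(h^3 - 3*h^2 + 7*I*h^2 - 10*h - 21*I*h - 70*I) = (h^2 - 4*I*h - 3)/(h^2 + h*(2 + 7*I) + 14*I)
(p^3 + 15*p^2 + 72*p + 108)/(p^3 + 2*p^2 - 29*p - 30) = (p^2 + 9*p + 18)/(p^2 - 4*p - 5)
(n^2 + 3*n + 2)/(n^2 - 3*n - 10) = (n + 1)/(n - 5)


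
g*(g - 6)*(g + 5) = g^3 - g^2 - 30*g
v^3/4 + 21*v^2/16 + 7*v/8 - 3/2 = (v/4 + 1)*(v - 3/4)*(v + 2)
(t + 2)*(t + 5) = t^2 + 7*t + 10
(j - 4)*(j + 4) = j^2 - 16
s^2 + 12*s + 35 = (s + 5)*(s + 7)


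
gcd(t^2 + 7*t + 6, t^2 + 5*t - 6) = t + 6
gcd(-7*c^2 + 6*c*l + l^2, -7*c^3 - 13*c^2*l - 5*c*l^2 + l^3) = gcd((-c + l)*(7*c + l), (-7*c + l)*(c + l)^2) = 1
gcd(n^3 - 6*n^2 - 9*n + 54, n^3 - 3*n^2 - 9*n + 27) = n^2 - 9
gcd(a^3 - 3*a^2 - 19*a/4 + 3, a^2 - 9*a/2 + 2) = a^2 - 9*a/2 + 2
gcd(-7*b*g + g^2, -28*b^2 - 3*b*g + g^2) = 7*b - g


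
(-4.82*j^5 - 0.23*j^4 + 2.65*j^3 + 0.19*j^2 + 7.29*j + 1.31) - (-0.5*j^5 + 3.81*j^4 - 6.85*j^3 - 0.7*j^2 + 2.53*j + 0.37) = -4.32*j^5 - 4.04*j^4 + 9.5*j^3 + 0.89*j^2 + 4.76*j + 0.94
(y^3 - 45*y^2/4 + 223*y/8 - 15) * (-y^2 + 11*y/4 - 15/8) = -y^5 + 14*y^4 - 971*y^3/16 + 451*y^2/4 - 5985*y/64 + 225/8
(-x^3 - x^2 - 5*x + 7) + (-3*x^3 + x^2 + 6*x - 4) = -4*x^3 + x + 3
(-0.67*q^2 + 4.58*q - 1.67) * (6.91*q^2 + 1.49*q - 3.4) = -4.6297*q^4 + 30.6495*q^3 - 2.4375*q^2 - 18.0603*q + 5.678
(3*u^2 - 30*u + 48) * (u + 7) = 3*u^3 - 9*u^2 - 162*u + 336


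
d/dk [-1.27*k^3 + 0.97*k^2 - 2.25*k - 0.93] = -3.81*k^2 + 1.94*k - 2.25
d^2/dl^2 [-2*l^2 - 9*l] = -4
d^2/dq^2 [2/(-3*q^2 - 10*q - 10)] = 4*(9*q^2 + 30*q - 4*(3*q + 5)^2 + 30)/(3*q^2 + 10*q + 10)^3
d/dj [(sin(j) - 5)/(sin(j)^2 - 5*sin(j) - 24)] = (10*sin(j) + cos(j)^2 - 50)*cos(j)/((sin(j) - 8)^2*(sin(j) + 3)^2)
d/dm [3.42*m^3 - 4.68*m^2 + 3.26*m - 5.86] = 10.26*m^2 - 9.36*m + 3.26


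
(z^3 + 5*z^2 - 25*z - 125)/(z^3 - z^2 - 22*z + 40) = (z^2 - 25)/(z^2 - 6*z + 8)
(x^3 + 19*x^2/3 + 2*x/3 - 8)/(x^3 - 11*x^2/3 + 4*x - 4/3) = (3*x^2 + 22*x + 24)/(3*x^2 - 8*x + 4)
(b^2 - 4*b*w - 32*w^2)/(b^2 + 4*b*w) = (b - 8*w)/b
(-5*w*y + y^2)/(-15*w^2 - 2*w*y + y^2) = y/(3*w + y)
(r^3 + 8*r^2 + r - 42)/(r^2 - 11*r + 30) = (r^3 + 8*r^2 + r - 42)/(r^2 - 11*r + 30)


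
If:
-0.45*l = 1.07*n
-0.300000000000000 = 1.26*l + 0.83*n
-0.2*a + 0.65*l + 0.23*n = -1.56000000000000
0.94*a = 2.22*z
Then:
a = 6.89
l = -0.33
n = 0.14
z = 2.92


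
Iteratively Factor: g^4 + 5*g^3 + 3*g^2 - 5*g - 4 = (g + 4)*(g^3 + g^2 - g - 1) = (g + 1)*(g + 4)*(g^2 - 1) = (g + 1)^2*(g + 4)*(g - 1)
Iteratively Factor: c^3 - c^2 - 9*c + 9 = (c + 3)*(c^2 - 4*c + 3) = (c - 3)*(c + 3)*(c - 1)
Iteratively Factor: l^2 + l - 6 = (l - 2)*(l + 3)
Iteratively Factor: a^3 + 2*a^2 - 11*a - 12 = (a - 3)*(a^2 + 5*a + 4) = (a - 3)*(a + 1)*(a + 4)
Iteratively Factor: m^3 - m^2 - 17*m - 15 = (m - 5)*(m^2 + 4*m + 3) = (m - 5)*(m + 1)*(m + 3)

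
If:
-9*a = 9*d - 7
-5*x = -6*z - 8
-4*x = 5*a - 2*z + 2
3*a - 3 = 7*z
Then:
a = -36/31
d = 541/279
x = 106/217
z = -201/217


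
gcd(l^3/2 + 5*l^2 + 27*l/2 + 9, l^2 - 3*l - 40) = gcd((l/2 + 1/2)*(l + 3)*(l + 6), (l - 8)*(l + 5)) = 1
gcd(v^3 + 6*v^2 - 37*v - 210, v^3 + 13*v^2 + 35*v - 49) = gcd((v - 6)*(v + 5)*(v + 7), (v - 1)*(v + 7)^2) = v + 7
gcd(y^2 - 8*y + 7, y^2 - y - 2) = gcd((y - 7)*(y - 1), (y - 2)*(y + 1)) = 1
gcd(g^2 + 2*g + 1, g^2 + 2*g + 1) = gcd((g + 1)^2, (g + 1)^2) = g^2 + 2*g + 1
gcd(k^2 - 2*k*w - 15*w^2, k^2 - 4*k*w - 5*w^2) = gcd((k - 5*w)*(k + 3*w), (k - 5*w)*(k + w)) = -k + 5*w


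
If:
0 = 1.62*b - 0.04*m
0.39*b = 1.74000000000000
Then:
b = 4.46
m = 180.69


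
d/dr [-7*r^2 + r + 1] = 1 - 14*r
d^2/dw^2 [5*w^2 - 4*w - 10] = 10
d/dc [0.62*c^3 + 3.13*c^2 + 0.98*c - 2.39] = 1.86*c^2 + 6.26*c + 0.98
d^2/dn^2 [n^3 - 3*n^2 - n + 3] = 6*n - 6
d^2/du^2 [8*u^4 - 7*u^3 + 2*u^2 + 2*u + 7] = 96*u^2 - 42*u + 4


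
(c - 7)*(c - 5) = c^2 - 12*c + 35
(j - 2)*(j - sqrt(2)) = j^2 - 2*j - sqrt(2)*j + 2*sqrt(2)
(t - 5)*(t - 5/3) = t^2 - 20*t/3 + 25/3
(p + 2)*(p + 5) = p^2 + 7*p + 10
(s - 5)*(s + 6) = s^2 + s - 30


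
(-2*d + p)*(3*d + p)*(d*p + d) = -6*d^3*p - 6*d^3 + d^2*p^2 + d^2*p + d*p^3 + d*p^2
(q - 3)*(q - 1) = q^2 - 4*q + 3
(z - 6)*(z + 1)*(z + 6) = z^3 + z^2 - 36*z - 36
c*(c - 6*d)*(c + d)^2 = c^4 - 4*c^3*d - 11*c^2*d^2 - 6*c*d^3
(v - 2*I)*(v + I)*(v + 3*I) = v^3 + 2*I*v^2 + 5*v + 6*I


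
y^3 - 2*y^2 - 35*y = y*(y - 7)*(y + 5)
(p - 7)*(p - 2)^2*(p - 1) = p^4 - 12*p^3 + 43*p^2 - 60*p + 28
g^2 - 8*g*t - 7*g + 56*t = (g - 7)*(g - 8*t)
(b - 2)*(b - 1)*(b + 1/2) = b^3 - 5*b^2/2 + b/2 + 1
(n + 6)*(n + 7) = n^2 + 13*n + 42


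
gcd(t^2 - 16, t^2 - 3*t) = 1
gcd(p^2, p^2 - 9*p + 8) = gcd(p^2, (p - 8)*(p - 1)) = 1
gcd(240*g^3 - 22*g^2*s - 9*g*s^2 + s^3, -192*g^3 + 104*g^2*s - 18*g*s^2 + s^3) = 48*g^2 - 14*g*s + s^2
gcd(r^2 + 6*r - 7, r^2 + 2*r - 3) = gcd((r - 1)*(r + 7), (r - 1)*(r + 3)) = r - 1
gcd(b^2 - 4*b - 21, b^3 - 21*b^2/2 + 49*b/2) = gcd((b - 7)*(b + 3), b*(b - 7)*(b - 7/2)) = b - 7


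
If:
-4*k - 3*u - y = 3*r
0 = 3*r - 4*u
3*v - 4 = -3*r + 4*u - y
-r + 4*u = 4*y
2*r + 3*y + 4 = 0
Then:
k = 23/14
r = -8/7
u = -6/7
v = 32/21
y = -4/7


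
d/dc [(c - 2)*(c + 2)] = 2*c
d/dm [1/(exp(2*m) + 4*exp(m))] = 2*(-exp(m) - 2)*exp(-m)/(exp(m) + 4)^2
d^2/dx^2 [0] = 0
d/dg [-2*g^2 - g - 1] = -4*g - 1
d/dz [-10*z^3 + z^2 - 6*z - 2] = -30*z^2 + 2*z - 6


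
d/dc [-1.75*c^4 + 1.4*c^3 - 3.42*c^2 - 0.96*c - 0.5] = -7.0*c^3 + 4.2*c^2 - 6.84*c - 0.96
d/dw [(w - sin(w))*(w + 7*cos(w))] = -(w - sin(w))*(7*sin(w) - 1) - (w + 7*cos(w))*(cos(w) - 1)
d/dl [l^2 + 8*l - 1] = 2*l + 8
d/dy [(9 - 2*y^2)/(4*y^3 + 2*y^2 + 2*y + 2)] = (4*y^4 - 56*y^2 - 22*y - 9)/(2*(4*y^6 + 4*y^5 + 5*y^4 + 6*y^3 + 3*y^2 + 2*y + 1))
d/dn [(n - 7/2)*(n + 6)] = 2*n + 5/2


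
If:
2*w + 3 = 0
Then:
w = -3/2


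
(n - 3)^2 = n^2 - 6*n + 9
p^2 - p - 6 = (p - 3)*(p + 2)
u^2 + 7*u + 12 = (u + 3)*(u + 4)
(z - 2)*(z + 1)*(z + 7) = z^3 + 6*z^2 - 9*z - 14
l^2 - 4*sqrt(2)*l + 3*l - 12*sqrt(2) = (l + 3)*(l - 4*sqrt(2))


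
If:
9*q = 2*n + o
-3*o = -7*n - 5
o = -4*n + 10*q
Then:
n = 5/41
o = 80/41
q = 10/41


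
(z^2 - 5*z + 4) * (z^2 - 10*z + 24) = z^4 - 15*z^3 + 78*z^2 - 160*z + 96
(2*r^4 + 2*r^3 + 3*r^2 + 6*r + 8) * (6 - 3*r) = -6*r^5 + 6*r^4 + 3*r^3 + 12*r + 48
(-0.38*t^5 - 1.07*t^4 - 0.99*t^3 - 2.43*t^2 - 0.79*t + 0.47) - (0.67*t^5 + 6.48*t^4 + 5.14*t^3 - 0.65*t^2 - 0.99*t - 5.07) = -1.05*t^5 - 7.55*t^4 - 6.13*t^3 - 1.78*t^2 + 0.2*t + 5.54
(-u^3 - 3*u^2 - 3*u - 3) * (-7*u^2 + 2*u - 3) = 7*u^5 + 19*u^4 + 18*u^3 + 24*u^2 + 3*u + 9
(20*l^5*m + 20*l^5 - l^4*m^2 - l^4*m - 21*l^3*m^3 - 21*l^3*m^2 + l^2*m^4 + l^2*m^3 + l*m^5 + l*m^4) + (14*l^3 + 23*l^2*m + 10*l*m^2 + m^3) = 20*l^5*m + 20*l^5 - l^4*m^2 - l^4*m - 21*l^3*m^3 - 21*l^3*m^2 + 14*l^3 + l^2*m^4 + l^2*m^3 + 23*l^2*m + l*m^5 + l*m^4 + 10*l*m^2 + m^3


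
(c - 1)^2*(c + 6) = c^3 + 4*c^2 - 11*c + 6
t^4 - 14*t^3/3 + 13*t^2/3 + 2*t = t*(t - 3)*(t - 2)*(t + 1/3)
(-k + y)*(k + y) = -k^2 + y^2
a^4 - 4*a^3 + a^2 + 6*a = a*(a - 3)*(a - 2)*(a + 1)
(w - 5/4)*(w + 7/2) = w^2 + 9*w/4 - 35/8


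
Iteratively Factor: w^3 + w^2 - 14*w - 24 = (w + 2)*(w^2 - w - 12) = (w + 2)*(w + 3)*(w - 4)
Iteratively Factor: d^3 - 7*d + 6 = (d - 2)*(d^2 + 2*d - 3) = (d - 2)*(d - 1)*(d + 3)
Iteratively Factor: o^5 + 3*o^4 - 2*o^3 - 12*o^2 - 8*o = (o + 2)*(o^4 + o^3 - 4*o^2 - 4*o) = (o + 1)*(o + 2)*(o^3 - 4*o) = (o + 1)*(o + 2)^2*(o^2 - 2*o) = o*(o + 1)*(o + 2)^2*(o - 2)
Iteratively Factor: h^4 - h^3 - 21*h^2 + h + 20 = (h + 4)*(h^3 - 5*h^2 - h + 5) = (h - 1)*(h + 4)*(h^2 - 4*h - 5) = (h - 1)*(h + 1)*(h + 4)*(h - 5)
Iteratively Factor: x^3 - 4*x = (x - 2)*(x^2 + 2*x) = (x - 2)*(x + 2)*(x)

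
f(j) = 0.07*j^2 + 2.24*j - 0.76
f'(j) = 0.14*j + 2.24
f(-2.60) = -6.11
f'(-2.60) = 1.88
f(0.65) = 0.73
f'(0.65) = 2.33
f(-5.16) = -10.45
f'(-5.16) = 1.52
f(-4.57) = -9.53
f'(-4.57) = 1.60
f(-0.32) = -1.47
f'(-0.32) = 2.20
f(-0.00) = -0.76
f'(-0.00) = 2.24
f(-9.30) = -15.54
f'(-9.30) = 0.94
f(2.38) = 4.97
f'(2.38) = 2.57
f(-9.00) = -15.25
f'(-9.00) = 0.98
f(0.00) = -0.76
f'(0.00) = 2.24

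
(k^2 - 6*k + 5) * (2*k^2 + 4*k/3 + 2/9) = 2*k^4 - 32*k^3/3 + 20*k^2/9 + 16*k/3 + 10/9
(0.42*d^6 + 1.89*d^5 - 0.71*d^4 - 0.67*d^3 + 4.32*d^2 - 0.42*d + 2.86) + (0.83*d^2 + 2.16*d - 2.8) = 0.42*d^6 + 1.89*d^5 - 0.71*d^4 - 0.67*d^3 + 5.15*d^2 + 1.74*d + 0.0600000000000001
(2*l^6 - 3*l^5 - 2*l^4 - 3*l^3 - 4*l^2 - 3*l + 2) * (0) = 0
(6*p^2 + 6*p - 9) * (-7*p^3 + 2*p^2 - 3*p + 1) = -42*p^5 - 30*p^4 + 57*p^3 - 30*p^2 + 33*p - 9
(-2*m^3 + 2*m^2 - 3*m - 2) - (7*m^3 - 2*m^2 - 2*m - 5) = -9*m^3 + 4*m^2 - m + 3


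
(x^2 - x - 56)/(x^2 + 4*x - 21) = (x - 8)/(x - 3)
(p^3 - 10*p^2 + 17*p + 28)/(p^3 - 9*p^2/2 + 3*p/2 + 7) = 2*(p^2 - 11*p + 28)/(2*p^2 - 11*p + 14)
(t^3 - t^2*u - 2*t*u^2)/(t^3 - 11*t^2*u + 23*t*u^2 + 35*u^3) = t*(t - 2*u)/(t^2 - 12*t*u + 35*u^2)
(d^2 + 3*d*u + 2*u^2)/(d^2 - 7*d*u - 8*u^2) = (-d - 2*u)/(-d + 8*u)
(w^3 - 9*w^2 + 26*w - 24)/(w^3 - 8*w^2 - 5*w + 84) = (w^2 - 5*w + 6)/(w^2 - 4*w - 21)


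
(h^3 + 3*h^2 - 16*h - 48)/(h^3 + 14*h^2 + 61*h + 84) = (h - 4)/(h + 7)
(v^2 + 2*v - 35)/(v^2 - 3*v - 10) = (v + 7)/(v + 2)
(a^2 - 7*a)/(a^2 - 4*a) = (a - 7)/(a - 4)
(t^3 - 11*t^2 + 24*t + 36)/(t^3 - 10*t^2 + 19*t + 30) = (t - 6)/(t - 5)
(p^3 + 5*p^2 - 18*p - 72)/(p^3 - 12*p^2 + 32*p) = (p^2 + 9*p + 18)/(p*(p - 8))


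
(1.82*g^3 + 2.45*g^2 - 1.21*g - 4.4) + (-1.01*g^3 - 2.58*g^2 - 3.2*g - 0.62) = 0.81*g^3 - 0.13*g^2 - 4.41*g - 5.02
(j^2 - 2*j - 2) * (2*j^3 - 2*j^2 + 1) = 2*j^5 - 6*j^4 + 5*j^2 - 2*j - 2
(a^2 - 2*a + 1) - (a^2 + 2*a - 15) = 16 - 4*a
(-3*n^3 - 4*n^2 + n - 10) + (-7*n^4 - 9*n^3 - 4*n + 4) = -7*n^4 - 12*n^3 - 4*n^2 - 3*n - 6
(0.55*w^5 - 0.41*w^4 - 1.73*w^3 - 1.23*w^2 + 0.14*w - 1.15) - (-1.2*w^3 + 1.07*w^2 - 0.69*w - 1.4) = 0.55*w^5 - 0.41*w^4 - 0.53*w^3 - 2.3*w^2 + 0.83*w + 0.25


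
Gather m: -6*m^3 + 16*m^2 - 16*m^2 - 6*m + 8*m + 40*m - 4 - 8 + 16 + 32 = -6*m^3 + 42*m + 36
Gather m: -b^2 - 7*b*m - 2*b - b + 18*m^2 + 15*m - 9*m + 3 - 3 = -b^2 - 3*b + 18*m^2 + m*(6 - 7*b)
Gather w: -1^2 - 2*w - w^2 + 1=-w^2 - 2*w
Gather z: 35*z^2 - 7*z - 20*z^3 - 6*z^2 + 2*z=-20*z^3 + 29*z^2 - 5*z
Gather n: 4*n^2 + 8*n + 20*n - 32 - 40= 4*n^2 + 28*n - 72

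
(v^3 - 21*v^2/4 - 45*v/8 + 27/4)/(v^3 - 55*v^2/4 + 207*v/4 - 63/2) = (v + 3/2)/(v - 7)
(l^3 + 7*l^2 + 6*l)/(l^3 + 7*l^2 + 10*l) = (l^2 + 7*l + 6)/(l^2 + 7*l + 10)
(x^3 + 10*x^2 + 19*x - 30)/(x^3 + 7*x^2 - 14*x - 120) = (x - 1)/(x - 4)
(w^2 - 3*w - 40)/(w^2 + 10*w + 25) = (w - 8)/(w + 5)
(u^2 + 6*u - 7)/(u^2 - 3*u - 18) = (-u^2 - 6*u + 7)/(-u^2 + 3*u + 18)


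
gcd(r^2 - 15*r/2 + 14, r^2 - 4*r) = r - 4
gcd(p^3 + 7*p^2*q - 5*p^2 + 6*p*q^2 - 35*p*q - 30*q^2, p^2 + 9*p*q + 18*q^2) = p + 6*q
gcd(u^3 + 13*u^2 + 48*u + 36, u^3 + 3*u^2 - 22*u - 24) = u^2 + 7*u + 6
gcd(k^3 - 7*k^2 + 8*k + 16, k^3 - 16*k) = k - 4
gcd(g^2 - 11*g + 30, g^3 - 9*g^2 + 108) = g - 6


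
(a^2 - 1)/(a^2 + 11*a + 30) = (a^2 - 1)/(a^2 + 11*a + 30)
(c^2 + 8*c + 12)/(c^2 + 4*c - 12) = (c + 2)/(c - 2)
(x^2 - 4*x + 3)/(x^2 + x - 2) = (x - 3)/(x + 2)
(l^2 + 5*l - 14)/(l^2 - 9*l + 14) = (l + 7)/(l - 7)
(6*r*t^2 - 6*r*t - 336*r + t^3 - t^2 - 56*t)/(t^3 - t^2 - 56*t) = (6*r + t)/t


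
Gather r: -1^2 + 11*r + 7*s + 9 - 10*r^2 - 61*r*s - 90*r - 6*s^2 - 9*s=-10*r^2 + r*(-61*s - 79) - 6*s^2 - 2*s + 8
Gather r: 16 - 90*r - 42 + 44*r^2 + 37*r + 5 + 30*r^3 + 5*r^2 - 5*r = 30*r^3 + 49*r^2 - 58*r - 21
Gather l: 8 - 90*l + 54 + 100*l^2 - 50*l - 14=100*l^2 - 140*l + 48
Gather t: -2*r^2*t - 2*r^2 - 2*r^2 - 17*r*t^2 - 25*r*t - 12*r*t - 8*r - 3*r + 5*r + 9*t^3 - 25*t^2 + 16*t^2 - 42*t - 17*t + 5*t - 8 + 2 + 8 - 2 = -4*r^2 - 6*r + 9*t^3 + t^2*(-17*r - 9) + t*(-2*r^2 - 37*r - 54)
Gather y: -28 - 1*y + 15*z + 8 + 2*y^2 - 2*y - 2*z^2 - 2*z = 2*y^2 - 3*y - 2*z^2 + 13*z - 20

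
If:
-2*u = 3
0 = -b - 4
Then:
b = -4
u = -3/2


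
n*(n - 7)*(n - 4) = n^3 - 11*n^2 + 28*n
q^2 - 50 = (q - 5*sqrt(2))*(q + 5*sqrt(2))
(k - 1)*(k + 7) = k^2 + 6*k - 7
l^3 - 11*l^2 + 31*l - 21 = (l - 7)*(l - 3)*(l - 1)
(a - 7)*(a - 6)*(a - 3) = a^3 - 16*a^2 + 81*a - 126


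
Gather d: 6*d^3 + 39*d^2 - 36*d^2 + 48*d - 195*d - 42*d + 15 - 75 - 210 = 6*d^3 + 3*d^2 - 189*d - 270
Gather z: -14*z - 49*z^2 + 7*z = -49*z^2 - 7*z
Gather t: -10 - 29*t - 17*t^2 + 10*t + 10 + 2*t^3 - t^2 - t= 2*t^3 - 18*t^2 - 20*t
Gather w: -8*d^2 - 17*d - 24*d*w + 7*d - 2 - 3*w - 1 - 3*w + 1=-8*d^2 - 10*d + w*(-24*d - 6) - 2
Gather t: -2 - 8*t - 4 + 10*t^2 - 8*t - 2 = 10*t^2 - 16*t - 8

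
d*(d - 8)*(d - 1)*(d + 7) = d^4 - 2*d^3 - 55*d^2 + 56*d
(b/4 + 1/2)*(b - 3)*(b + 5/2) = b^3/4 + 3*b^2/8 - 17*b/8 - 15/4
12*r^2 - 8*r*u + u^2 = (-6*r + u)*(-2*r + u)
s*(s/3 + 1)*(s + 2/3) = s^3/3 + 11*s^2/9 + 2*s/3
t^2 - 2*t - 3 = (t - 3)*(t + 1)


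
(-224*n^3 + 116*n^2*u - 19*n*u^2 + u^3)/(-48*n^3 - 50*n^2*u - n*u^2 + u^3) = (28*n^2 - 11*n*u + u^2)/(6*n^2 + 7*n*u + u^2)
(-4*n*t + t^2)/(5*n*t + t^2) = (-4*n + t)/(5*n + t)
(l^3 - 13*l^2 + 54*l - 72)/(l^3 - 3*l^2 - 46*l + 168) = (l - 3)/(l + 7)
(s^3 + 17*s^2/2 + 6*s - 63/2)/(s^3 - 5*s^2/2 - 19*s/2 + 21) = (2*s^2 + 11*s - 21)/(2*s^2 - 11*s + 14)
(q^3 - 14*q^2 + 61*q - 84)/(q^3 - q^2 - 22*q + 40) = (q^2 - 10*q + 21)/(q^2 + 3*q - 10)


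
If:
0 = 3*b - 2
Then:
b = 2/3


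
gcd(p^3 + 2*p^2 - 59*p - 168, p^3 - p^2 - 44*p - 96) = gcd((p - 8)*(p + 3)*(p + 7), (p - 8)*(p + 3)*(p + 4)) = p^2 - 5*p - 24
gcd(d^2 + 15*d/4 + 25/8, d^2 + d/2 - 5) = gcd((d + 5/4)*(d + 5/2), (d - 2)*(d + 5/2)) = d + 5/2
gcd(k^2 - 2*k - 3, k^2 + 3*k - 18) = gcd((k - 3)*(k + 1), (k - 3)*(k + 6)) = k - 3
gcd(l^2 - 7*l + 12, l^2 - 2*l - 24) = 1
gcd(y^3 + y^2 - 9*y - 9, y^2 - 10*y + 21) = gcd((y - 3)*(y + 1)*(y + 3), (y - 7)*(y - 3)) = y - 3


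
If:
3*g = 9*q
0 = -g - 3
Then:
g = -3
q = -1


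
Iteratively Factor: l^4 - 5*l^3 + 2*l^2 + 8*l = (l - 2)*(l^3 - 3*l^2 - 4*l) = (l - 2)*(l + 1)*(l^2 - 4*l) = l*(l - 2)*(l + 1)*(l - 4)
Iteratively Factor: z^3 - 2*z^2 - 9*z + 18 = (z + 3)*(z^2 - 5*z + 6) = (z - 3)*(z + 3)*(z - 2)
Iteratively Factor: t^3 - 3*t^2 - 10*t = (t)*(t^2 - 3*t - 10) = t*(t - 5)*(t + 2)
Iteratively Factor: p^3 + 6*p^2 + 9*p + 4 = (p + 1)*(p^2 + 5*p + 4) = (p + 1)^2*(p + 4)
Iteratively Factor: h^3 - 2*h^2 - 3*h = (h - 3)*(h^2 + h) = (h - 3)*(h + 1)*(h)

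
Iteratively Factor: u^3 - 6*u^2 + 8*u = (u)*(u^2 - 6*u + 8) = u*(u - 2)*(u - 4)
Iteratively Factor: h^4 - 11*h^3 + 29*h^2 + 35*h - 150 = (h + 2)*(h^3 - 13*h^2 + 55*h - 75) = (h - 5)*(h + 2)*(h^2 - 8*h + 15) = (h - 5)*(h - 3)*(h + 2)*(h - 5)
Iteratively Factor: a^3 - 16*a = (a - 4)*(a^2 + 4*a) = (a - 4)*(a + 4)*(a)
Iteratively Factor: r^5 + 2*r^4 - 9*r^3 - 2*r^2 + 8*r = (r + 4)*(r^4 - 2*r^3 - r^2 + 2*r) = (r - 2)*(r + 4)*(r^3 - r) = (r - 2)*(r - 1)*(r + 4)*(r^2 + r) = (r - 2)*(r - 1)*(r + 1)*(r + 4)*(r)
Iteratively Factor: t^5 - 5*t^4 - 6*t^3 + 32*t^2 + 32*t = (t - 4)*(t^4 - t^3 - 10*t^2 - 8*t) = t*(t - 4)*(t^3 - t^2 - 10*t - 8) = t*(t - 4)*(t + 2)*(t^2 - 3*t - 4) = t*(t - 4)*(t + 1)*(t + 2)*(t - 4)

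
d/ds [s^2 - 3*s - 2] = 2*s - 3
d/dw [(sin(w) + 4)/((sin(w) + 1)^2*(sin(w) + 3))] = (-15*sin(w) + cos(2*w) - 26)*cos(w)/((sin(w) + 1)^3*(sin(w) + 3)^2)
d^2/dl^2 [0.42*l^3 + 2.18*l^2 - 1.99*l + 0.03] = 2.52*l + 4.36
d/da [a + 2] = 1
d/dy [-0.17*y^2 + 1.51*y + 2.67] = 1.51 - 0.34*y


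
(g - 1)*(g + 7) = g^2 + 6*g - 7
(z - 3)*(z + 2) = z^2 - z - 6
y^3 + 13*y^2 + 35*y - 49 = (y - 1)*(y + 7)^2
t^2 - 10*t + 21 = (t - 7)*(t - 3)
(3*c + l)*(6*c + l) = 18*c^2 + 9*c*l + l^2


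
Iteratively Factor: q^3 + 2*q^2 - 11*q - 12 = (q + 4)*(q^2 - 2*q - 3) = (q - 3)*(q + 4)*(q + 1)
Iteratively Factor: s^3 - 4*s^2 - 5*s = (s + 1)*(s^2 - 5*s) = s*(s + 1)*(s - 5)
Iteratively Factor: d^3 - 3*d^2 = (d)*(d^2 - 3*d) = d^2*(d - 3)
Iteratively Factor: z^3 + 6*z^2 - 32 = (z + 4)*(z^2 + 2*z - 8) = (z + 4)^2*(z - 2)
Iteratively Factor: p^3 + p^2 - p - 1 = (p - 1)*(p^2 + 2*p + 1) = (p - 1)*(p + 1)*(p + 1)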